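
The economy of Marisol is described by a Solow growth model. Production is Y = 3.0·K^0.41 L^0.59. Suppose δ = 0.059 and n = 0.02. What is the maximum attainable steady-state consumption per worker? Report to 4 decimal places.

Capital per worker breaks even when investment replaces (n + δ)·k; here n + δ = 0.079.
Maximizing c = f(k) − (n+δ)·k gives f'(k) = n+δ, i.e. 0.41·3.0·k^(0.41−1) = 0.079, so k_gold = (0.41·3.0/0.079)^(1/0.59) ≈ 104.9084.
y_gold = 3.0·104.9084^0.41 ≈ 20.2141.
c_gold = y_gold − (n+δ)·k_gold = 20.2141 − 0.079·104.9084 ≈ 11.9263.

c_gold ≈ 11.9263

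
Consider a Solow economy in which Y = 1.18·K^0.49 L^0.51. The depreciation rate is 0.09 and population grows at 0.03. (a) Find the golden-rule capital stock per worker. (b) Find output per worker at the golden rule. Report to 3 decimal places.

(a) k_gold ≈ 21.828; (b) y_gold ≈ 5.346

Capital per worker breaks even when investment replaces (n + δ)·k; here n + δ = 0.12.
Maximizing c = f(k) − (n+δ)·k gives f'(k) = n+δ, i.e. 0.49·1.18·k^(0.49−1) = 0.12, so k_gold = (0.49·1.18/0.12)^(1/0.51) ≈ 21.8280.
y_gold = 1.18·21.8280^0.49 ≈ 5.3456.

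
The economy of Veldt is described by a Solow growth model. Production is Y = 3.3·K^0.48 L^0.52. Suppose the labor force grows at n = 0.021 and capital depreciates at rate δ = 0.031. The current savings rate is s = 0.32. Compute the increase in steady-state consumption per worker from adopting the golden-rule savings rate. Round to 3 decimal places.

Break-even investment rate: n + δ = 0.021 + 0.031 = 0.052.
Current steady state (s = 0.32): k* = (0.32·3.3/0.052)^(1/0.52) ≈ 327.1387, y* = 3.3·327.1387^0.48 ≈ 53.1600, c* = (1−0.32)·53.1600 ≈ 36.1488.
Golden rule sets MPK = n+δ: 0.48·3.3·k^(0.48−1) = 0.052, so k_gold = (0.48·3.3/0.052)^(1/0.52) ≈ 713.4588.
y_gold = 3.3·713.4588^0.48 ≈ 77.2914, c_gold = y_gold − 0.052·k_gold ≈ 40.1915.
Gain: Δc = 40.1915 − 36.1488 ≈ 4.0427.

Δc ≈ 4.043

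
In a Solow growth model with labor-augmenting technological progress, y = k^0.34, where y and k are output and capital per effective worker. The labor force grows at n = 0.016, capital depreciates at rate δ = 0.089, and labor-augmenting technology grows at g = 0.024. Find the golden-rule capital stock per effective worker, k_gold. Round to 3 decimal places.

k_gold ≈ 4.342

The effective depreciation rate is n + g + δ = 0.016 + 0.024 + 0.089 = 0.129.
Setting f'(k) = n+g+δ gives 0.34·k^(0.34−1) = 0.129, hence k_gold = (0.34/0.129)^(1/0.66) ≈ 4.3422.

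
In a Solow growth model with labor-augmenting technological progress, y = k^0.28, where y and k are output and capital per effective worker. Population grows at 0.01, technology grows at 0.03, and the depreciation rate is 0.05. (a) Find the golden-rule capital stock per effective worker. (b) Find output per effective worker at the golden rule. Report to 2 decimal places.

Break-even investment rate: n + g + δ = 0.01 + 0.03 + 0.05 = 0.09.
Setting f'(k) = n+g+δ gives 0.28·k^(0.28−1) = 0.09, hence k_gold = (0.28/0.09)^(1/0.72) ≈ 4.8373.
y_gold = 4.8373^0.28 ≈ 1.5549.

(a) k_gold ≈ 4.84; (b) y_gold ≈ 1.55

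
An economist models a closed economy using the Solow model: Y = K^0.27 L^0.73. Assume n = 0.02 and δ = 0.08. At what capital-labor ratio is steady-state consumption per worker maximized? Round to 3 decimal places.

Capital per worker breaks even when investment replaces (n + δ)·k; here n + δ = 0.1.
At the golden rule the marginal product of capital equals n+δ: 0.27·k^(0.27−1) = 0.1. Solving, k_gold = (0.27/0.1)^(1/0.73) ≈ 3.8986.

k_gold ≈ 3.899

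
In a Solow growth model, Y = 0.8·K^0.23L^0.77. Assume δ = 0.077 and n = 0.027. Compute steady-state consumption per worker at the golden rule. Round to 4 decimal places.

c_gold ≈ 0.7305

Break-even investment rate: n + δ = 0.027 + 0.077 = 0.104.
Golden rule sets MPK = n+δ: 0.23·0.8·k^(0.23−1) = 0.104, so k_gold = (0.23·0.8/0.104)^(1/0.77) ≈ 2.0980.
y_gold = 0.8·2.0980^0.23 ≈ 0.9486.
c_gold = y_gold − (n+δ)·k_gold = 0.9486 − 0.104·2.0980 ≈ 0.7305.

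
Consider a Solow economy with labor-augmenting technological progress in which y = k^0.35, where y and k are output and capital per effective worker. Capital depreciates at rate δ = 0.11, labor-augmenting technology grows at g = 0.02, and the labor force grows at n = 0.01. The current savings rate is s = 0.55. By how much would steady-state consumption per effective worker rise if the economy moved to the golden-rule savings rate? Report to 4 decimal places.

Break-even investment rate: n + g + δ = 0.01 + 0.02 + 0.11 = 0.14.
Current steady state (s = 0.55): k* = (0.55/0.14)^(1/0.65) ≈ 8.2074, y* = 8.2074^0.35 ≈ 2.0892, c* = (1−0.55)·2.0892 ≈ 0.9401.
Maximizing c = f(k) − (n+g+δ)·k gives f'(k) = n+g+δ, i.e. 0.35·k^(0.35−1) = 0.14, so k_gold = (0.35/0.14)^(1/0.65) ≈ 4.0946.
y_gold = 4.0946^0.35 ≈ 1.6379, c_gold = y_gold − 0.14·k_gold ≈ 1.0646.
Gain: Δc = 1.0646 − 0.9401 ≈ 0.1245.

Δc ≈ 0.1245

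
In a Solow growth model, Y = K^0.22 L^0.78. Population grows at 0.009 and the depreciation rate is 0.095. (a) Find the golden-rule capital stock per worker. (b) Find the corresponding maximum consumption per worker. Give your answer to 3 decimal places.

The effective depreciation rate is n + δ = 0.009 + 0.095 = 0.104.
Golden rule sets MPK = n+δ: 0.22·k^(0.22−1) = 0.104, so k_gold = (0.22/0.104)^(1/0.78) ≈ 2.6132.
y_gold = 2.6132^0.22 ≈ 1.2353; c_gold = y_gold − 0.104·k_gold ≈ 0.9635.

(a) k_gold ≈ 2.613; (b) c_gold ≈ 0.964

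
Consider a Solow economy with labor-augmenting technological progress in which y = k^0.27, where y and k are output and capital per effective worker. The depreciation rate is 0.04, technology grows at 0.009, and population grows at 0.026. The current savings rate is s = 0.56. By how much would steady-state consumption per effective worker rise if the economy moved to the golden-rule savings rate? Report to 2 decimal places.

Capital per effective worker breaks even when investment replaces (n + g + δ)·k; here n + g + δ = 0.075.
Current steady state (s = 0.56): k* = (0.56/0.075)^(1/0.73) ≈ 15.7059, y* = 15.7059^0.27 ≈ 2.1035, c* = (1−0.56)·2.1035 ≈ 0.9255.
Setting f'(k) = n+g+δ gives 0.27·k^(0.27−1) = 0.075, hence k_gold = (0.27/0.075)^(1/0.73) ≈ 5.7817.
y_gold = 5.7817^0.27 ≈ 1.6060, c_gold = y_gold − 0.075·k_gold ≈ 1.1724.
Gain: Δc = 1.1724 − 0.9255 ≈ 0.2469.

Δc ≈ 0.25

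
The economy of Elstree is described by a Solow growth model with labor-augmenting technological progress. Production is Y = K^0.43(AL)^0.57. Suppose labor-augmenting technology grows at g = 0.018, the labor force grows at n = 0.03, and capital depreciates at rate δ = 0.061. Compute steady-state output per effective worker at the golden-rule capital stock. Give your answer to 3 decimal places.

Capital per effective worker breaks even when investment replaces (n + g + δ)·k; here n + g + δ = 0.109.
Setting f'(k) = n+g+δ gives 0.43·k^(0.43−1) = 0.109, hence k_gold = (0.43/0.109)^(1/0.57) ≈ 11.1093.
Output: y_gold = k_gold^0.43 = 11.1093^0.43 ≈ 2.8161.

y_gold ≈ 2.816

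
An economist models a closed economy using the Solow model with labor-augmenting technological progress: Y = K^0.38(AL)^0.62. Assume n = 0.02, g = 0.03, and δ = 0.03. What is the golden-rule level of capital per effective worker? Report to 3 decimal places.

k_gold ≈ 12.344

The effective depreciation rate is n + g + δ = 0.02 + 0.03 + 0.03 = 0.08.
Golden rule sets MPK = n+g+δ: 0.38·k^(0.38−1) = 0.08, so k_gold = (0.38/0.08)^(1/0.62) ≈ 12.3436.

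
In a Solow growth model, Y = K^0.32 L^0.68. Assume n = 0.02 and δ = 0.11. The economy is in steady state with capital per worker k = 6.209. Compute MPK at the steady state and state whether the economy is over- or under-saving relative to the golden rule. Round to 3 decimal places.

The effective depreciation rate is n + δ = 0.02 + 0.11 = 0.13.
MPK = 0.32·k^(0.32−1) = 0.32·6.209^(-0.68) ≈ 0.0924.
MPK < 0.13, so the economy is dynamically inefficient (over-saving).

over-saving; MPK ≈ 0.092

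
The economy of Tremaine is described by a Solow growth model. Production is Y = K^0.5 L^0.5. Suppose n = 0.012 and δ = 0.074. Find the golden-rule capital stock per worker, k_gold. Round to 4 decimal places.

n + δ = 0.012 + 0.074 = 0.086.
Setting f'(k) = n+δ gives 0.5·k^(0.5−1) = 0.086, hence k_gold = (0.5/0.086)^(1/0.5) ≈ 33.8021.

k_gold ≈ 33.8021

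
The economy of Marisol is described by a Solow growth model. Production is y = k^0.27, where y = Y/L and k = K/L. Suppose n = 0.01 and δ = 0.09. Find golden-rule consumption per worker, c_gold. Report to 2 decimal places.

c_gold ≈ 1.05

n + δ = 0.01 + 0.09 = 0.1.
Setting f'(k) = n+δ gives 0.27·k^(0.27−1) = 0.1, hence k_gold = (0.27/0.1)^(1/0.73) ≈ 3.8986.
y_gold = 3.8986^0.27 ≈ 1.4439.
c_gold = y_gold − (n+δ)·k_gold = 1.4439 − 0.1·3.8986 ≈ 1.0541.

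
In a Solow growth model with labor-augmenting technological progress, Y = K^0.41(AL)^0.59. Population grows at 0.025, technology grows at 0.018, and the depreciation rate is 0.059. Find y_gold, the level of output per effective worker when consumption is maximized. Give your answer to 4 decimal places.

y_gold ≈ 2.6294

Capital per effective worker breaks even when investment replaces (n + g + δ)·k; here n + g + δ = 0.102.
Maximizing c = f(k) − (n+g+δ)·k gives f'(k) = n+g+δ, i.e. 0.41·k^(0.41−1) = 0.102, so k_gold = (0.41/0.102)^(1/0.59) ≈ 10.5692.
Output: y_gold = k_gold^0.41 = 10.5692^0.41 ≈ 2.6294.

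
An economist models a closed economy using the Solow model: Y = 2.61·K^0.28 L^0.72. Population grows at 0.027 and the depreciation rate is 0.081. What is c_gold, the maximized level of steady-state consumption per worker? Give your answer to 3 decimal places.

c_gold ≈ 3.953

n + δ = 0.027 + 0.081 = 0.108.
At the golden rule the marginal product of capital equals n+δ: 0.28·2.61·k^(0.28−1) = 0.108. Solving, k_gold = (0.28·2.61/0.108)^(1/0.72) ≈ 14.2331.
y_gold = 2.61·14.2331^0.28 ≈ 5.4899.
c_gold = y_gold − (n+δ)·k_gold = 5.4899 − 0.108·14.2331 ≈ 3.9527.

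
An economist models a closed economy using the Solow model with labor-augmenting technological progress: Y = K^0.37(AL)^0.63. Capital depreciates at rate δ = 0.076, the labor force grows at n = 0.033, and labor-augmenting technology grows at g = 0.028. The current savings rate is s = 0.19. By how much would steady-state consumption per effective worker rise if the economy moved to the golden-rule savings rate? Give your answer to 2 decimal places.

The effective depreciation rate is n + g + δ = 0.033 + 0.028 + 0.076 = 0.137.
Current steady state (s = 0.19): k* = (0.19/0.137)^(1/0.63) ≈ 1.6805, y* = 1.6805^0.37 ≈ 1.2118, c* = (1−0.19)·1.2118 ≈ 0.9815.
Golden rule sets MPK = n+g+δ: 0.37·k^(0.37−1) = 0.137, so k_gold = (0.37/0.137)^(1/0.63) ≈ 4.8405.
y_gold = 4.8405^0.37 ≈ 1.7923, c_gold = y_gold − 0.137·k_gold ≈ 1.1291.
Gain: Δc = 1.1291 − 0.9815 ≈ 0.1476.

Δc ≈ 0.15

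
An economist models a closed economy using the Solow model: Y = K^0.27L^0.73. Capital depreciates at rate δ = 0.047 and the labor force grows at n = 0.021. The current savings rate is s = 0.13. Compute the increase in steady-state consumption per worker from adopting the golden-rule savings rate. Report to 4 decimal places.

Capital per worker breaks even when investment replaces (n + δ)·k; here n + δ = 0.068.
Current steady state (s = 0.13): k* = (0.13/0.068)^(1/0.73) ≈ 2.4296, y* = 2.4296^0.27 ≈ 1.2708, c* = (1−0.13)·1.2708 ≈ 1.1056.
Golden rule sets MPK = n+δ: 0.27·k^(0.27−1) = 0.068, so k_gold = (0.27/0.068)^(1/0.73) ≈ 6.6122.
y_gold = 6.6122^0.27 ≈ 1.6653, c_gold = y_gold − 0.068·k_gold ≈ 1.2157.
Gain: Δc = 1.2157 − 1.1056 ≈ 0.1100.

Δc ≈ 0.1100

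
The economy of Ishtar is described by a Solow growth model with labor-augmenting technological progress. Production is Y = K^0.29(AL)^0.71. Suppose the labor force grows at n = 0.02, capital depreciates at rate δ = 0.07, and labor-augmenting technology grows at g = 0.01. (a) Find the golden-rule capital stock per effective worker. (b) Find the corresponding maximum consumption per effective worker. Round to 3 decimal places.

The effective depreciation rate is n + g + δ = 0.02 + 0.01 + 0.07 = 0.1.
At the golden rule the marginal product of capital equals n+g+δ: 0.29·k^(0.29−1) = 0.1. Solving, k_gold = (0.29/0.1)^(1/0.71) ≈ 4.4799.
y_gold = 4.4799^0.29 ≈ 1.5448; c_gold = y_gold − 0.1·k_gold ≈ 1.0968.

(a) k_gold ≈ 4.480; (b) c_gold ≈ 1.097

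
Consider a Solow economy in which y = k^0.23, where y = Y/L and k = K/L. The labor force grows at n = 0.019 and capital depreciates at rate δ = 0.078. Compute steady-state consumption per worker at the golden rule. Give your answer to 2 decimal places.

The effective depreciation rate is n + δ = 0.019 + 0.078 = 0.097.
Setting f'(k) = n+δ gives 0.23·k^(0.23−1) = 0.097, hence k_gold = (0.23/0.097)^(1/0.77) ≈ 3.0687.
y_gold = 3.0687^0.23 ≈ 1.2942.
c_gold = y_gold − (n+δ)·k_gold = 1.2942 − 0.097·3.0687 ≈ 0.9965.

c_gold ≈ 1.00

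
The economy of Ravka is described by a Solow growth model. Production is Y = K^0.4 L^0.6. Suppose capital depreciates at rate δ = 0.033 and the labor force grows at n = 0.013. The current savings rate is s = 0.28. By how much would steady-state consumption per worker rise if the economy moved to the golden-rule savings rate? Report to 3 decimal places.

Break-even investment rate: n + δ = 0.013 + 0.033 = 0.046.
Current steady state (s = 0.28): k* = (0.28/0.046)^(1/0.6) ≈ 20.2924, y* = 20.2924^0.4 ≈ 3.3338, c* = (1−0.28)·3.3338 ≈ 2.4003.
Setting f'(k) = n+δ gives 0.4·k^(0.4−1) = 0.046, hence k_gold = (0.4/0.046)^(1/0.6) ≈ 36.7708.
y_gold = 36.7708^0.4 ≈ 4.2286, c_gold = y_gold − 0.046·k_gold ≈ 2.5372.
Gain: Δc = 2.5372 − 2.4003 ≈ 0.1369.

Δc ≈ 0.137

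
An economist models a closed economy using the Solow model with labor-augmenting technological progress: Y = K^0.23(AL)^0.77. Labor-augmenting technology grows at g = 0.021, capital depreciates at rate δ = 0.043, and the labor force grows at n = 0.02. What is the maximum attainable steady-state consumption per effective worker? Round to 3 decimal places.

Break-even investment rate: n + g + δ = 0.02 + 0.021 + 0.043 = 0.084.
Golden rule sets MPK = n+g+δ: 0.23·k^(0.23−1) = 0.084, so k_gold = (0.23/0.084)^(1/0.77) ≈ 3.6993.
y_gold = 3.6993^0.23 ≈ 1.3510.
c_gold = y_gold − (n+g+δ)·k_gold = 1.3510 − 0.084·3.6993 ≈ 1.0403.

c_gold ≈ 1.040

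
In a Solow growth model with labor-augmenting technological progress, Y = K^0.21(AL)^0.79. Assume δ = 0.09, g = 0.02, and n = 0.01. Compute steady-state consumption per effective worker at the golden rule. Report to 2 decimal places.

c_gold ≈ 0.92

The effective depreciation rate is n + g + δ = 0.01 + 0.02 + 0.09 = 0.12.
Setting f'(k) = n+g+δ gives 0.21·k^(0.21−1) = 0.12, hence k_gold = (0.21/0.12)^(1/0.79) ≈ 2.0307.
y_gold = 2.0307^0.21 ≈ 1.1604.
c_gold = y_gold − (n+g+δ)·k_gold = 1.1604 − 0.12·2.0307 ≈ 0.9167.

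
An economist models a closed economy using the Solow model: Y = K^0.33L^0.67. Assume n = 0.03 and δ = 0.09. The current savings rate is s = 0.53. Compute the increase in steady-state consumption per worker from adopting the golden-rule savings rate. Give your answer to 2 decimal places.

Δc ≈ 0.13

Capital per worker breaks even when investment replaces (n + δ)·k; here n + δ = 0.12.
Current steady state (s = 0.53): k* = (0.53/0.12)^(1/0.67) ≈ 9.1797, y* = 9.1797^0.33 ≈ 2.0784, c* = (1−0.53)·2.0784 ≈ 0.9769.
At the golden rule the marginal product of capital equals n+δ: 0.33·k^(0.33−1) = 0.12. Solving, k_gold = (0.33/0.12)^(1/0.67) ≈ 4.5261.
y_gold = 4.5261^0.33 ≈ 1.6458, c_gold = y_gold − 0.12·k_gold ≈ 1.1027.
Gain: Δc = 1.1027 − 0.9769 ≈ 0.1259.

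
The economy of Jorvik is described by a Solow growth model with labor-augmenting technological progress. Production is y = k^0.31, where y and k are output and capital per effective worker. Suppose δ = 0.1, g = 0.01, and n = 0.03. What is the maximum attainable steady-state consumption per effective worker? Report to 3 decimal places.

c_gold ≈ 0.986

n + g + δ = 0.03 + 0.01 + 0.1 = 0.14.
Setting f'(k) = n+g+δ gives 0.31·k^(0.31−1) = 0.14, hence k_gold = (0.31/0.14)^(1/0.69) ≈ 3.1647.
y_gold = 3.1647^0.31 ≈ 1.4292.
c_gold = y_gold − (n+g+δ)·k_gold = 1.4292 − 0.14·3.1647 ≈ 0.9862.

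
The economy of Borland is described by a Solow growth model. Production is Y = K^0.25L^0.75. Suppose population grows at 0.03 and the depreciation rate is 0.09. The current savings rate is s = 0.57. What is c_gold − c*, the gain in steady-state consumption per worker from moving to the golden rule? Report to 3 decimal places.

Δc ≈ 0.235

n + δ = 0.03 + 0.09 = 0.12.
Current steady state (s = 0.57): k* = (0.57/0.12)^(1/0.75) ≈ 7.9847, y* = 7.9847^0.25 ≈ 1.6810, c* = (1−0.57)·1.6810 ≈ 0.7228.
At the golden rule the marginal product of capital equals n+δ: 0.25·k^(0.25−1) = 0.12. Solving, k_gold = (0.25/0.12)^(1/0.75) ≈ 2.6608.
y_gold = 2.6608^0.25 ≈ 1.2772, c_gold = y_gold − 0.12·k_gold ≈ 0.9579.
Gain: Δc = 0.9579 − 0.7228 ≈ 0.2351.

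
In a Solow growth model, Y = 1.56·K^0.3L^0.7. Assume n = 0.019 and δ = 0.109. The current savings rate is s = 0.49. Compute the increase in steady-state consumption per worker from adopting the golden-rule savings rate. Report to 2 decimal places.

The effective depreciation rate is n + δ = 0.019 + 0.109 = 0.128.
Current steady state (s = 0.49): k* = (0.49·1.56/0.128)^(1/0.7) ≈ 12.8449, y* = 1.56·12.8449^0.3 ≈ 3.3554, c* = (1−0.49)·3.3554 ≈ 1.7113.
At the golden rule the marginal product of capital equals n+δ: 0.3·1.56·k^(0.3−1) = 0.128. Solving, k_gold = (0.3·1.56/0.128)^(1/0.7) ≈ 6.3729.
y_gold = 1.56·6.3729^0.3 ≈ 2.7191, c_gold = y_gold − 0.128·k_gold ≈ 1.9034.
Gain: Δc = 1.9034 − 1.7113 ≈ 0.1921.

Δc ≈ 0.19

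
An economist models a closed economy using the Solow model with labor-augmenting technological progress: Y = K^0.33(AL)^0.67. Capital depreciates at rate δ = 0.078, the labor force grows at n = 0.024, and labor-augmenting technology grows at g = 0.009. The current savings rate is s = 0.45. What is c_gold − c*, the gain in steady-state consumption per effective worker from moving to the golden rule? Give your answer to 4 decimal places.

The effective depreciation rate is n + g + δ = 0.024 + 0.009 + 0.078 = 0.111.
Current steady state (s = 0.45): k* = (0.45/0.111)^(1/0.67) ≈ 8.0779, y* = 8.0779^0.33 ≈ 1.9925, c* = (1−0.45)·1.9925 ≈ 1.0959.
Setting f'(k) = n+g+δ gives 0.33·k^(0.33−1) = 0.111, hence k_gold = (0.33/0.111)^(1/0.67) ≈ 5.0846.
y_gold = 5.0846^0.33 ≈ 1.7103, c_gold = y_gold − 0.111·k_gold ≈ 1.1459.
Gain: Δc = 1.1459 − 1.0959 ≈ 0.0500.

Δc ≈ 0.0500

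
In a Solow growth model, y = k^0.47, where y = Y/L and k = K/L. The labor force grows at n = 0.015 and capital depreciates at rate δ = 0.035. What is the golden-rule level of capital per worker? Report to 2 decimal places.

k_gold ≈ 68.56

The effective depreciation rate is n + δ = 0.015 + 0.035 = 0.05.
At the golden rule the marginal product of capital equals n+δ: 0.47·k^(0.47−1) = 0.05. Solving, k_gold = (0.47/0.05)^(1/0.53) ≈ 68.5631.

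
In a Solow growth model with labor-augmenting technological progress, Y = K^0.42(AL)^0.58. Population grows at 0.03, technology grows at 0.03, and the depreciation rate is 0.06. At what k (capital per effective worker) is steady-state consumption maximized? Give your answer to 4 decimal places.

Capital per effective worker breaks even when investment replaces (n + g + δ)·k; here n + g + δ = 0.12.
Golden rule sets MPK = n+g+δ: 0.42·k^(0.42−1) = 0.12, so k_gold = (0.42/0.12)^(1/0.58) ≈ 8.6706.

k_gold ≈ 8.6706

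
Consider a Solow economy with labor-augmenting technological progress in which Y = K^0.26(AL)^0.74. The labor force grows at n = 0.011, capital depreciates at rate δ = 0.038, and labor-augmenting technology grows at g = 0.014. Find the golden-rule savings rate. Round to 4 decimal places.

Break-even investment rate: n + g + δ = 0.011 + 0.014 + 0.038 = 0.063.
At the golden rule MPK = n+g+δ, and in any Cobb-Douglas steady state s = (n+g+δ)·k/y = MPK·k/y = capital's share 0.26.

s_gold = 0.2600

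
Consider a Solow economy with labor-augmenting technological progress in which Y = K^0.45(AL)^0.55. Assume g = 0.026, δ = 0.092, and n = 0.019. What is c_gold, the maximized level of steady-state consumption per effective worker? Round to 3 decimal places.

c_gold ≈ 1.455

The effective depreciation rate is n + g + δ = 0.019 + 0.026 + 0.092 = 0.137.
At the golden rule the marginal product of capital equals n+g+δ: 0.45·k^(0.45−1) = 0.137. Solving, k_gold = (0.45/0.137)^(1/0.55) ≈ 8.6911.
y_gold = 8.6911^0.45 ≈ 2.6460.
c_gold = y_gold − (n+g+δ)·k_gold = 2.6460 − 0.137·8.6911 ≈ 1.4553.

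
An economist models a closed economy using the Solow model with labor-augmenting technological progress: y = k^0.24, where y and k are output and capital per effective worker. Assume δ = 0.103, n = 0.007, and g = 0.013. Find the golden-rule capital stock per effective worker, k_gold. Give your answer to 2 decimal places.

k_gold ≈ 2.41

The effective depreciation rate is n + g + δ = 0.007 + 0.013 + 0.103 = 0.123.
Setting f'(k) = n+g+δ gives 0.24·k^(0.24−1) = 0.123, hence k_gold = (0.24/0.123)^(1/0.76) ≈ 2.4098.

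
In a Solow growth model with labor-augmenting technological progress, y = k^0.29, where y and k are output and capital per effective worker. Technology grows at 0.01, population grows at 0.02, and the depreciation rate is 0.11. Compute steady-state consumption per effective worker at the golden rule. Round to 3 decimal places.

The effective depreciation rate is n + g + δ = 0.02 + 0.01 + 0.11 = 0.14.
Golden rule sets MPK = n+g+δ: 0.29·k^(0.29−1) = 0.14, so k_gold = (0.29/0.14)^(1/0.71) ≈ 2.7890.
y_gold = 2.7890^0.29 ≈ 1.3464.
c_gold = y_gold − (n+g+δ)·k_gold = 1.3464 − 0.14·2.7890 ≈ 0.9560.

c_gold ≈ 0.956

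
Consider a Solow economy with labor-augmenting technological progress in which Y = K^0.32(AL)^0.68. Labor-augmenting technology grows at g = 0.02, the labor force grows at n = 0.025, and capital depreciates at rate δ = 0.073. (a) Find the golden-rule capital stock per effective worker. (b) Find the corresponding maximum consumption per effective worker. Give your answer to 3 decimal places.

(a) k_gold ≈ 4.337; (b) c_gold ≈ 1.087

n + g + δ = 0.025 + 0.02 + 0.073 = 0.118.
At the golden rule the marginal product of capital equals n+g+δ: 0.32·k^(0.32−1) = 0.118. Solving, k_gold = (0.32/0.118)^(1/0.68) ≈ 4.3367.
y_gold = 4.3367^0.32 ≈ 1.5992; c_gold = y_gold − 0.118·k_gold ≈ 1.0874.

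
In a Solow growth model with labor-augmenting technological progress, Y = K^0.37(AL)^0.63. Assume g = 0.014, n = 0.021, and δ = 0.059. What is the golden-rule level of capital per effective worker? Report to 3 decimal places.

Break-even investment rate: n + g + δ = 0.021 + 0.014 + 0.059 = 0.094.
At the golden rule the marginal product of capital equals n+g+δ: 0.37·k^(0.37−1) = 0.094. Solving, k_gold = (0.37/0.094)^(1/0.63) ≈ 8.8016.

k_gold ≈ 8.802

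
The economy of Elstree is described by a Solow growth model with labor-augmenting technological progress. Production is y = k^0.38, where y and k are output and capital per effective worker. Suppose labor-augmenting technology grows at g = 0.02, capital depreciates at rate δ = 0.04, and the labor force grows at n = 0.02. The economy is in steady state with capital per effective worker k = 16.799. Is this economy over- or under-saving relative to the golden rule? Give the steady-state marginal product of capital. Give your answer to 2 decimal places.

The effective depreciation rate is n + g + δ = 0.02 + 0.02 + 0.04 = 0.08.
MPK = 0.38·k^(0.38−1) = 0.38·16.799^(-0.62) ≈ 0.0661.
MPK < 0.08, so the economy is dynamically inefficient (over-saving).

over-saving; MPK ≈ 0.07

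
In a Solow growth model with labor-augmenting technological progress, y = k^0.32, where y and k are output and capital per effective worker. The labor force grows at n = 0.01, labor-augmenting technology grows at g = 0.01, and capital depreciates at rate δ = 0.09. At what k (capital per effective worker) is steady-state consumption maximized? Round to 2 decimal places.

Capital per effective worker breaks even when investment replaces (n + g + δ)·k; here n + g + δ = 0.11.
At the golden rule the marginal product of capital equals n+g+δ: 0.32·k^(0.32−1) = 0.11. Solving, k_gold = (0.32/0.11)^(1/0.68) ≈ 4.8083.

k_gold ≈ 4.81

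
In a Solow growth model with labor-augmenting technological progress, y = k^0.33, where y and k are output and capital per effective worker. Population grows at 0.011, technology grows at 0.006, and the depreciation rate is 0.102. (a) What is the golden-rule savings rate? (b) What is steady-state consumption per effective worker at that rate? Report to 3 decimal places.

n + g + δ = 0.011 + 0.006 + 0.102 = 0.119.
For Cobb-Douglas, s_gold equals capital's share: s_gold = 0.33.
Golden rule sets MPK = n+g+δ: 0.33·k^(0.33−1) = 0.119, so k_gold = (0.33/0.119)^(1/0.67) ≈ 4.5829.
y_gold = 4.5829^0.33 ≈ 1.6526; c_gold = (1−0.33)·y_gold ≈ 1.1073.

(a) s_gold = 0.330; (b) c_gold ≈ 1.107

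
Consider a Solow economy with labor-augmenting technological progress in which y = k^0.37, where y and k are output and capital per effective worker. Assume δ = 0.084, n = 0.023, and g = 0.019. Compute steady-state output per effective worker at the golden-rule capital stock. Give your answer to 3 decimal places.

y_gold ≈ 1.883

Break-even investment rate: n + g + δ = 0.023 + 0.019 + 0.084 = 0.126.
Golden rule sets MPK = n+g+δ: 0.37·k^(0.37−1) = 0.126, so k_gold = (0.37/0.126)^(1/0.63) ≈ 5.5283.
Output: y_gold = k_gold^0.37 = 5.5283^0.37 ≈ 1.8826.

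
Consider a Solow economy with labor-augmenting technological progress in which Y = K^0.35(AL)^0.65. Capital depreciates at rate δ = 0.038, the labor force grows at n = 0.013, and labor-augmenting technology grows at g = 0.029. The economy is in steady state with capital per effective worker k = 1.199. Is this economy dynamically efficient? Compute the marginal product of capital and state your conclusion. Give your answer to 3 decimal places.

dynamically efficient; MPK ≈ 0.311

n + g + δ = 0.013 + 0.029 + 0.038 = 0.08.
MPK = 0.35·k^(0.35−1) = 0.35·1.199^(-0.65) ≈ 0.3111.
MPK > 0.08, so the economy is dynamically efficient (under-saving).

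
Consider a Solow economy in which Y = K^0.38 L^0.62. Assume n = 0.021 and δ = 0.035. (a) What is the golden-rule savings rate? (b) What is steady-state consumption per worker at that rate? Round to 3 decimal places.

The effective depreciation rate is n + δ = 0.021 + 0.035 = 0.056.
For Cobb-Douglas, s_gold equals capital's share: s_gold = 0.38.
Maximizing c = f(k) − (n+δ)·k gives f'(k) = n+δ, i.e. 0.38·k^(0.38−1) = 0.056, so k_gold = (0.38/0.056)^(1/0.62) ≈ 21.9424.
y_gold = 21.9424^0.38 ≈ 3.2336; c_gold = (1−0.38)·y_gold ≈ 2.0048.

(a) s_gold = 0.380; (b) c_gold ≈ 2.005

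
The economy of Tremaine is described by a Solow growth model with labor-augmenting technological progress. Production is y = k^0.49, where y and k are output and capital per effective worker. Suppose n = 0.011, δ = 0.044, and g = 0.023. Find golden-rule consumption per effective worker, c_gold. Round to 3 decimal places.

Capital per effective worker breaks even when investment replaces (n + g + δ)·k; here n + g + δ = 0.078.
Maximizing c = f(k) − (n+g+δ)·k gives f'(k) = n+g+δ, i.e. 0.49·k^(0.49−1) = 0.078, so k_gold = (0.49/0.078)^(1/0.51) ≈ 36.7202.
y_gold = 36.7202^0.49 ≈ 5.8453.
c_gold = y_gold − (n+g+δ)·k_gold = 5.8453 − 0.078·36.7202 ≈ 2.9811.

c_gold ≈ 2.981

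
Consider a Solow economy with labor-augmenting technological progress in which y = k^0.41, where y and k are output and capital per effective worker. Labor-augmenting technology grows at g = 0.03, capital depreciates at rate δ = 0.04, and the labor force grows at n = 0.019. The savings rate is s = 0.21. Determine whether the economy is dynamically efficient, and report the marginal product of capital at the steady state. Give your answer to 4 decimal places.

Capital per effective worker breaks even when investment replaces (n + g + δ)·k; here n + g + δ = 0.089.
Steady-state k*: s·k^0.41 = 0.089·k gives k* = (0.21/0.089)^(1/0.59) ≈ 4.2846.
MPK = 0.41·4.2846^(-0.59) ≈ 0.1738.
MPK > n+g+δ = 0.089, so the economy is dynamically efficient (under-saving).

dynamically efficient; MPK ≈ 0.1738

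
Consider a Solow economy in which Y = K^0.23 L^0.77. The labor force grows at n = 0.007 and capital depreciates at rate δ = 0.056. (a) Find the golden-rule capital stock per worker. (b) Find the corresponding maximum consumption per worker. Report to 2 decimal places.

(a) k_gold ≈ 5.37; (b) c_gold ≈ 1.13

The effective depreciation rate is n + δ = 0.007 + 0.056 = 0.063.
Setting f'(k) = n+δ gives 0.23·k^(0.23−1) = 0.063, hence k_gold = (0.23/0.063)^(1/0.77) ≈ 5.3749.
y_gold = 5.3749^0.23 ≈ 1.4723; c_gold = y_gold − 0.063·k_gold ≈ 1.1336.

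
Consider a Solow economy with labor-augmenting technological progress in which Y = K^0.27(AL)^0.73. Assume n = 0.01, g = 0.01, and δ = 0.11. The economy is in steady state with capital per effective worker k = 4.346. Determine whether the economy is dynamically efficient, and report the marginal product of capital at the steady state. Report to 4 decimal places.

The effective depreciation rate is n + g + δ = 0.01 + 0.01 + 0.11 = 0.13.
MPK = 0.27·k^(0.27−1) = 0.27·4.346^(-0.73) ≈ 0.0924.
MPK < 0.13, so the economy is dynamically inefficient (over-saving).

dynamically inefficient; MPK ≈ 0.0924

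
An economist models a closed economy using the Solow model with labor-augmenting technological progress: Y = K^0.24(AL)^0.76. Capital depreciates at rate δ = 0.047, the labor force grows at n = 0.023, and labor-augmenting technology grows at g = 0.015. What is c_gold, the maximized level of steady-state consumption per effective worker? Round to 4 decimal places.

c_gold ≈ 1.0548

Capital per effective worker breaks even when investment replaces (n + g + δ)·k; here n + g + δ = 0.085.
At the golden rule the marginal product of capital equals n+g+δ: 0.24·k^(0.24−1) = 0.085. Solving, k_gold = (0.24/0.085)^(1/0.76) ≈ 3.9188.
y_gold = 3.9188^0.24 ≈ 1.3879.
c_gold = y_gold − (n+g+δ)·k_gold = 1.3879 − 0.085·3.9188 ≈ 1.0548.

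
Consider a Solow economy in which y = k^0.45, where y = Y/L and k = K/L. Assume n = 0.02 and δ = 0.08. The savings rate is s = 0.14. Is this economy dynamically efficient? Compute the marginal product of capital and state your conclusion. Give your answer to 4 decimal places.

dynamically efficient; MPK ≈ 0.3214

The effective depreciation rate is n + δ = 0.02 + 0.08 = 0.1.
Steady-state k*: s·k^0.45 = 0.1·k gives k* = (0.14/0.1)^(1/0.55) ≈ 1.8437.
MPK = 0.45·1.8437^(-0.55) ≈ 0.3214.
MPK > n+δ = 0.1, so the economy is dynamically efficient (under-saving).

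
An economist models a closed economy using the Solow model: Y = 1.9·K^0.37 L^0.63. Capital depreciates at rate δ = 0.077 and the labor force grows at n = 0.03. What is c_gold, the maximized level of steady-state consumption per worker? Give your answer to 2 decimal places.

c_gold ≈ 3.62

Break-even investment rate: n + δ = 0.03 + 0.077 = 0.107.
Golden rule sets MPK = n+δ: 0.37·1.9·k^(0.37−1) = 0.107, so k_gold = (0.37·1.9/0.107)^(1/0.63) ≈ 19.8487.
y_gold = 1.9·19.8487^0.37 ≈ 5.7400.
c_gold = y_gold − (n+δ)·k_gold = 5.7400 − 0.107·19.8487 ≈ 3.6162.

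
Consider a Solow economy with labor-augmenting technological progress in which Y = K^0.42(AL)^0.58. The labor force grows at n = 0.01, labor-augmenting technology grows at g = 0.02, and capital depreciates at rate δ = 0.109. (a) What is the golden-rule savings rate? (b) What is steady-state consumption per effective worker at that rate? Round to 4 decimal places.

(a) s_gold = 0.4200; (b) c_gold ≈ 1.2918

n + g + δ = 0.01 + 0.02 + 0.109 = 0.139.
For Cobb-Douglas, s_gold equals capital's share: s_gold = 0.42.
Golden rule sets MPK = n+g+δ: 0.42·k^(0.42−1) = 0.139, so k_gold = (0.42/0.139)^(1/0.58) ≈ 6.7296.
y_gold = 6.7296^0.42 ≈ 2.2272; c_gold = (1−0.42)·y_gold ≈ 1.2918.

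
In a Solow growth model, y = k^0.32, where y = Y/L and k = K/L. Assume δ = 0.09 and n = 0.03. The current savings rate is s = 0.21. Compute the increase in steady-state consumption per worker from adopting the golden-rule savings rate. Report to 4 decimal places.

Break-even investment rate: n + δ = 0.03 + 0.09 = 0.12.
Current steady state (s = 0.21): k* = (0.21/0.12)^(1/0.68) ≈ 2.2772, y* = 2.2772^0.32 ≈ 1.3013, c* = (1−0.21)·1.3013 ≈ 1.0280.
Golden rule sets MPK = n+δ: 0.32·k^(0.32−1) = 0.12, so k_gold = (0.32/0.12)^(1/0.68) ≈ 4.2308.
y_gold = 4.2308^0.32 ≈ 1.5866, c_gold = y_gold − 0.12·k_gold ≈ 1.0789.
Gain: Δc = 1.0789 − 1.0280 ≈ 0.0508.

Δc ≈ 0.0508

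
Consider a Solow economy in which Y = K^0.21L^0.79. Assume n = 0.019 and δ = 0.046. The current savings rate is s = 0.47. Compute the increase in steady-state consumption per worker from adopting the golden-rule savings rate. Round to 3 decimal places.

Δc ≈ 0.182

Capital per worker breaks even when investment replaces (n + δ)·k; here n + δ = 0.065.
Current steady state (s = 0.47): k* = (0.47/0.065)^(1/0.79) ≈ 12.2342, y* = 12.2342^0.21 ≈ 1.6920, c* = (1−0.47)·1.6920 ≈ 0.8967.
Golden rule sets MPK = n+δ: 0.21·k^(0.21−1) = 0.065, so k_gold = (0.21/0.065)^(1/0.79) ≈ 4.4126.
y_gold = 4.4126^0.21 ≈ 1.3658, c_gold = y_gold − 0.065·k_gold ≈ 1.0790.
Gain: Δc = 1.0790 − 0.8967 ≈ 0.1822.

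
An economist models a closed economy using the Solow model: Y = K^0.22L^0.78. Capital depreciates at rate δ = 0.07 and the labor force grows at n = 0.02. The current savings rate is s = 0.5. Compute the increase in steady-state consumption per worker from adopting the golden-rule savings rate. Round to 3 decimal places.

Δc ≈ 0.193

Break-even investment rate: n + δ = 0.02 + 0.07 = 0.09.
Current steady state (s = 0.5): k* = (0.5/0.09)^(1/0.78) ≈ 9.0111, y* = 9.0111^0.22 ≈ 1.6220, c* = (1−0.5)·1.6220 ≈ 0.8110.
Golden rule sets MPK = n+δ: 0.22·k^(0.22−1) = 0.09, so k_gold = (0.22/0.09)^(1/0.78) ≈ 3.1453.
y_gold = 3.1453^0.22 ≈ 1.2867, c_gold = y_gold − 0.09·k_gold ≈ 1.0036.
Gain: Δc = 1.0036 − 0.8110 ≈ 0.1926.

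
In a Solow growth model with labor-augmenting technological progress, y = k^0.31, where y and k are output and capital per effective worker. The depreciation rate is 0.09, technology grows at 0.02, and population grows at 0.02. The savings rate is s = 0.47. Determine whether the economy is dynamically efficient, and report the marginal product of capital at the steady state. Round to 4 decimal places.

Break-even investment rate: n + g + δ = 0.02 + 0.02 + 0.09 = 0.13.
Steady-state k*: s·k^0.31 = 0.13·k gives k* = (0.47/0.13)^(1/0.69) ≈ 6.4405.
MPK = 0.31·6.4405^(-0.69) ≈ 0.0857.
MPK < n+g+δ = 0.13, so the economy is dynamically inefficient (over-saving).

dynamically inefficient; MPK ≈ 0.0857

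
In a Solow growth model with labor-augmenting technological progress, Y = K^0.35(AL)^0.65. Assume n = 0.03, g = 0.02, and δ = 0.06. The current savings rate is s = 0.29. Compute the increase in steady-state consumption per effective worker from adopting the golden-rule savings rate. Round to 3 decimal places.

Break-even investment rate: n + g + δ = 0.03 + 0.02 + 0.06 = 0.11.
Current steady state (s = 0.29): k* = (0.29/0.11)^(1/0.65) ≈ 4.4432, y* = 4.4432^0.35 ≈ 1.6854, c* = (1−0.29)·1.6854 ≈ 1.1966.
At the golden rule the marginal product of capital equals n+g+δ: 0.35·k^(0.35−1) = 0.11. Solving, k_gold = (0.35/0.11)^(1/0.65) ≈ 5.9340.
y_gold = 5.9340^0.35 ≈ 1.8650, c_gold = y_gold − 0.11·k_gold ≈ 1.2122.
Gain: Δc = 1.2122 − 1.1966 ≈ 0.0156.

Δc ≈ 0.016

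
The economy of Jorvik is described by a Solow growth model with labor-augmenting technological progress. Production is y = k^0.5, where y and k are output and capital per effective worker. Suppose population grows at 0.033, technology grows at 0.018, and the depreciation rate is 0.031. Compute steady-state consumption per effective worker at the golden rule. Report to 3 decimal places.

n + g + δ = 0.033 + 0.018 + 0.031 = 0.082.
Setting f'(k) = n+g+δ gives 0.5·k^(0.5−1) = 0.082, hence k_gold = (0.5/0.082)^(1/0.5) ≈ 37.1802.
y_gold = 37.1802^0.5 ≈ 6.0976.
c_gold = y_gold − (n+g+δ)·k_gold = 6.0976 − 0.082·37.1802 ≈ 3.0488.

c_gold ≈ 3.049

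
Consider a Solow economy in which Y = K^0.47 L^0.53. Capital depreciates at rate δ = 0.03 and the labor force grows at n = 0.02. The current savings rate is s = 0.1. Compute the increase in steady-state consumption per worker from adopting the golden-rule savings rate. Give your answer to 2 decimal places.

Break-even investment rate: n + δ = 0.02 + 0.03 = 0.05.
Current steady state (s = 0.1): k* = (0.1/0.05)^(1/0.53) ≈ 3.6981, y* = 3.6981^0.47 ≈ 1.8491, c* = (1−0.1)·1.8491 ≈ 1.6642.
Setting f'(k) = n+δ gives 0.47·k^(0.47−1) = 0.05, hence k_gold = (0.47/0.05)^(1/0.53) ≈ 68.5631.
y_gold = 68.5631^0.47 ≈ 7.2939, c_gold = y_gold − 0.05·k_gold ≈ 3.8658.
Gain: Δc = 3.8658 − 1.6642 ≈ 2.2016.

Δc ≈ 2.20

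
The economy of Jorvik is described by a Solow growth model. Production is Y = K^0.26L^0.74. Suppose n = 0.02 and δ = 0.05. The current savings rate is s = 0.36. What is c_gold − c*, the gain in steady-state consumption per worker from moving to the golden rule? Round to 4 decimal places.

Δc ≈ 0.0356

The effective depreciation rate is n + δ = 0.02 + 0.05 = 0.07.
Current steady state (s = 0.36): k* = (0.36/0.07)^(1/0.74) ≈ 9.1430, y* = 9.1430^0.26 ≈ 1.7778, c* = (1−0.36)·1.7778 ≈ 1.1378.
Setting f'(k) = n+δ gives 0.26·k^(0.26−1) = 0.07, hence k_gold = (0.26/0.07)^(1/0.74) ≈ 5.8898.
y_gold = 5.8898^0.26 ≈ 1.5857, c_gold = y_gold − 0.07·k_gold ≈ 1.1734.
Gain: Δc = 1.1734 − 1.1378 ≈ 0.0356.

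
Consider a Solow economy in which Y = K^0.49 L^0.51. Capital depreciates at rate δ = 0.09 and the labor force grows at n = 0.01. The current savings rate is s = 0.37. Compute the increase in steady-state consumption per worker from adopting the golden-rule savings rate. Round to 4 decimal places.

Δc ≈ 0.1336

Capital per worker breaks even when investment replaces (n + δ)·k; here n + δ = 0.1.
Current steady state (s = 0.37): k* = (0.37/0.1)^(1/0.51) ≈ 13.0053, y* = 13.0053^0.49 ≈ 3.5150, c* = (1−0.37)·3.5150 ≈ 2.2144.
Golden rule sets MPK = n+δ: 0.49·k^(0.49−1) = 0.1, so k_gold = (0.49/0.1)^(1/0.51) ≈ 22.5593.
y_gold = 22.5593^0.49 ≈ 4.6039, c_gold = y_gold − 0.1·k_gold ≈ 2.3480.
Gain: Δc = 2.3480 − 2.2144 ≈ 0.1336.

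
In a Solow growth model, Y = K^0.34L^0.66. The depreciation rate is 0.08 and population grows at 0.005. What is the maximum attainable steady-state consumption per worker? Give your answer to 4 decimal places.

Capital per worker breaks even when investment replaces (n + δ)·k; here n + δ = 0.085.
Setting f'(k) = n+δ gives 0.34·k^(0.34−1) = 0.085, hence k_gold = (0.34/0.085)^(1/0.66) ≈ 8.1698.
y_gold = 8.1698^0.34 ≈ 2.0425.
c_gold = y_gold − (n+δ)·k_gold = 2.0425 − 0.085·8.1698 ≈ 1.3480.

c_gold ≈ 1.3480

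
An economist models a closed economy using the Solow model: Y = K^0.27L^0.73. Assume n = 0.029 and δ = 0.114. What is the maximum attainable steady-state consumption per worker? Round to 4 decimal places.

c_gold ≈ 0.9235

n + δ = 0.029 + 0.114 = 0.143.
Maximizing c = f(k) − (n+δ)·k gives f'(k) = n+δ, i.e. 0.27·k^(0.27−1) = 0.143, so k_gold = (0.27/0.143)^(1/0.73) ≈ 2.3885.
y_gold = 2.3885^0.27 ≈ 1.2650.
c_gold = y_gold − (n+δ)·k_gold = 1.2650 − 0.143·2.3885 ≈ 0.9235.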